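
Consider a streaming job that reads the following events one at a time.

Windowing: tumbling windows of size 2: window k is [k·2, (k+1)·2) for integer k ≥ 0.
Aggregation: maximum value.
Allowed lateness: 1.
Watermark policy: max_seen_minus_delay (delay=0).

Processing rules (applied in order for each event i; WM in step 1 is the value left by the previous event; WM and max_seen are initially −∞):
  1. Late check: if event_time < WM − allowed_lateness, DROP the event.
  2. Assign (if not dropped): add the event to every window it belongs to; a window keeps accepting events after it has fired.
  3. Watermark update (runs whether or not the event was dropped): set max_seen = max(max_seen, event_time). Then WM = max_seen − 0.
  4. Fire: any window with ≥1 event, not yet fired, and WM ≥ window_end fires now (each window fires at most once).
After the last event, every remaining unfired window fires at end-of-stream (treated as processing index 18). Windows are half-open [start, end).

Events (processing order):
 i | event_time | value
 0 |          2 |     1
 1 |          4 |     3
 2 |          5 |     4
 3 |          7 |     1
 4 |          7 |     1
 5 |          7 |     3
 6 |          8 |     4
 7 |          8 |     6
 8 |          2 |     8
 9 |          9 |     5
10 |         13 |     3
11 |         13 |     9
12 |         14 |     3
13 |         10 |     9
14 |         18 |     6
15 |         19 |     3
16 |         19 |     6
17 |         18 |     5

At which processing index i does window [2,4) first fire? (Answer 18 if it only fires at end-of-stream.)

1

i=0 t=2 v=1: → [2,4); WM=2
i=1 t=4 v=3: → [4,6); WM=4; [2,4) fires=1
i=2 t=5 v=4: → [4,6); WM=5
i=3 t=7 v=1: → [6,8); WM=7; [4,6) fires=4
i=4 t=7 v=1: → [6,8); WM=7
i=5 t=7 v=3: → [6,8); WM=7
i=6 t=8 v=4: → [8,10); WM=8; [6,8) fires=3
i=7 t=8 v=6: → [8,10); WM=8
i=8 t=2 v=8: DROP (t<8-1); WM=8
i=9 t=9 v=5: → [8,10); WM=9
i=10 t=13 v=3: → [12,14); WM=13; [8,10) fires=6
i=11 t=13 v=9: → [12,14); WM=13
i=12 t=14 v=3: → [14,16); WM=14; [12,14) fires=9
i=13 t=10 v=9: DROP (t<14-1); WM=14
i=14 t=18 v=6: → [18,20); WM=18; [14,16) fires=3
i=15 t=19 v=3: → [18,20); WM=19
i=16 t=19 v=6: → [18,20); WM=19
i=17 t=18 v=5: → [18,20); WM=19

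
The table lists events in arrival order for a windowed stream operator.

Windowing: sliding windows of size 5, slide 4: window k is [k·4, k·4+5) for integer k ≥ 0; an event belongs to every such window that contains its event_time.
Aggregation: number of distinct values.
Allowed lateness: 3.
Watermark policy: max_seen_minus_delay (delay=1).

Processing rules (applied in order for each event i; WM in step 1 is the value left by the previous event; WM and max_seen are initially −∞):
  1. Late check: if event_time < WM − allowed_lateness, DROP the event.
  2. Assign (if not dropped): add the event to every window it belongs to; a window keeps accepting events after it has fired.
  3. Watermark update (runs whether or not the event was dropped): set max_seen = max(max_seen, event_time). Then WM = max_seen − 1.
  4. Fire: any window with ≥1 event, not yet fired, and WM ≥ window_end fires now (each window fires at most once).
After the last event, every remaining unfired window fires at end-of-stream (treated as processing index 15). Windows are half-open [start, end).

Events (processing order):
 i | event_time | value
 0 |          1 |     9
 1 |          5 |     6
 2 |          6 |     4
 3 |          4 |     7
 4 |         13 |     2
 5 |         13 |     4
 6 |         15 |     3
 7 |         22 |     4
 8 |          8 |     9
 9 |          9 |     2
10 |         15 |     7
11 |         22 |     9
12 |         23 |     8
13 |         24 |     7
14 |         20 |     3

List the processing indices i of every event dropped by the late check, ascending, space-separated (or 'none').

i=0 t=1 v=9: → [0,5); WM=0
i=1 t=5 v=6: → [4,9); WM=4
i=2 t=6 v=4: → [4,9); WM=5; [0,5) fires=1
i=3 t=4 v=7: → [4,9),[0,5); WM=5
i=4 t=13 v=2: → [12,17); WM=12; [4,9) fires=3
i=5 t=13 v=4: → [12,17); WM=12
i=6 t=15 v=3: → [12,17); WM=14
i=7 t=22 v=4: → [20,25); WM=21; [12,17) fires=3
i=8 t=8 v=9: DROP (t<21-3); WM=21
i=9 t=9 v=2: DROP (t<21-3); WM=21
i=10 t=15 v=7: DROP (t<21-3); WM=21
i=11 t=22 v=9: → [20,25); WM=21
i=12 t=23 v=8: → [20,25); WM=22
i=13 t=24 v=7: → [24,29),[20,25); WM=23
i=14 t=20 v=3: → [20,25),[16,21); WM=23; [16,21) fires=1

8 9 10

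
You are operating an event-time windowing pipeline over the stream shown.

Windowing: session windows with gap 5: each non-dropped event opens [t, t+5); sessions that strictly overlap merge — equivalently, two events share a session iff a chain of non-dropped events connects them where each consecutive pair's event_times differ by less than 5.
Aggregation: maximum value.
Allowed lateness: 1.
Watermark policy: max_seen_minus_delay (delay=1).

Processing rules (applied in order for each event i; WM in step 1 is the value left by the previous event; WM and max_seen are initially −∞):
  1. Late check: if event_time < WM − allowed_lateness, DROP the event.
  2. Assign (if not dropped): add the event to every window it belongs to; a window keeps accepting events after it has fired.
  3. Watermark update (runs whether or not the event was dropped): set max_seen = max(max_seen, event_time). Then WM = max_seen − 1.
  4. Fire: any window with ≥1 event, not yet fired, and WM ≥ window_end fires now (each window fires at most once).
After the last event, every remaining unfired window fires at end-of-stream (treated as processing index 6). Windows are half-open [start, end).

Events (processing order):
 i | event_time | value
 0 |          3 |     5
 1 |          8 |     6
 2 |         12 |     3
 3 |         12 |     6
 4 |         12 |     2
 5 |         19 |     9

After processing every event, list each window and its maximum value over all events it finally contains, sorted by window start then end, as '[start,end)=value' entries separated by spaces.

[3,8)=5 [8,17)=6 [19,24)=9

i=0 t=3 v=5: → [3,8); WM=2
i=1 t=8 v=6: → [8,13); WM=7
i=2 t=12 v=3: → [8,17); WM=11
i=3 t=12 v=6: → [8,17); WM=11
i=4 t=12 v=2: → [8,17); WM=11
i=5 t=19 v=9: → [19,24); WM=18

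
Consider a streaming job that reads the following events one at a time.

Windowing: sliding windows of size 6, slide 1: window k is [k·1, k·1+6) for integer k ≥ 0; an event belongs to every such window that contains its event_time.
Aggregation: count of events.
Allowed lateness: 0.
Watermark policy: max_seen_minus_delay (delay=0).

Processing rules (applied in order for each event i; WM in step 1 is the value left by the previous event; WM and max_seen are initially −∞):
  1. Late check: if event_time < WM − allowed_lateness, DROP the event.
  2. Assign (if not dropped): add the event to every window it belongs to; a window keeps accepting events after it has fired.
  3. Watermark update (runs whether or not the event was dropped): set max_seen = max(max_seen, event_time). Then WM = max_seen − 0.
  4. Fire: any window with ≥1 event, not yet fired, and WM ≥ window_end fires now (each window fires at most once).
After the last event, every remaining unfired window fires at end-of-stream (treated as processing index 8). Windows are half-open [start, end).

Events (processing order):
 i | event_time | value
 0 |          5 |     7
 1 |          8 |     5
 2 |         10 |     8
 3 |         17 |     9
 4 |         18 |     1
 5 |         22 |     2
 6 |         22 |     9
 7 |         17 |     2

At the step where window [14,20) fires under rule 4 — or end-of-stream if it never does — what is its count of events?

2

i=0 t=5 v=7: → [5,11),[4,10),[3,9),[2,8),[1,7),[0,6); WM=5
i=1 t=8 v=5: → [8,14),[7,13),[6,12),[5,11),[4,10),[3,9); WM=8; [0,6) fires=1 [1,7) fires=1 [2,8) fires=1
i=2 t=10 v=8: → [10,16),[9,15),[8,14),[7,13),[6,12),[5,11); WM=10; [3,9) fires=2 [4,10) fires=2
i=3 t=17 v=9: → [17,23),[16,22),[15,21),[14,20),[13,19),[12,18); WM=17; [5,11) fires=3 [6,12) fires=2 [7,13) fires=2 [8,14) fires=2 [9,15) fires=1 [10,16) fires=1
i=4 t=18 v=1: → [18,24),[17,23),[16,22),[15,21),[14,20),[13,19); WM=18; [12,18) fires=1
i=5 t=22 v=2: → [22,28),[21,27),[20,26),[19,25),[18,24),[17,23); WM=22; [13,19) fires=2 [14,20) fires=2 [15,21) fires=2 [16,22) fires=2
i=6 t=22 v=9: → [22,28),[21,27),[20,26),[19,25),[18,24),[17,23); WM=22
i=7 t=17 v=2: DROP (t<22-0); WM=22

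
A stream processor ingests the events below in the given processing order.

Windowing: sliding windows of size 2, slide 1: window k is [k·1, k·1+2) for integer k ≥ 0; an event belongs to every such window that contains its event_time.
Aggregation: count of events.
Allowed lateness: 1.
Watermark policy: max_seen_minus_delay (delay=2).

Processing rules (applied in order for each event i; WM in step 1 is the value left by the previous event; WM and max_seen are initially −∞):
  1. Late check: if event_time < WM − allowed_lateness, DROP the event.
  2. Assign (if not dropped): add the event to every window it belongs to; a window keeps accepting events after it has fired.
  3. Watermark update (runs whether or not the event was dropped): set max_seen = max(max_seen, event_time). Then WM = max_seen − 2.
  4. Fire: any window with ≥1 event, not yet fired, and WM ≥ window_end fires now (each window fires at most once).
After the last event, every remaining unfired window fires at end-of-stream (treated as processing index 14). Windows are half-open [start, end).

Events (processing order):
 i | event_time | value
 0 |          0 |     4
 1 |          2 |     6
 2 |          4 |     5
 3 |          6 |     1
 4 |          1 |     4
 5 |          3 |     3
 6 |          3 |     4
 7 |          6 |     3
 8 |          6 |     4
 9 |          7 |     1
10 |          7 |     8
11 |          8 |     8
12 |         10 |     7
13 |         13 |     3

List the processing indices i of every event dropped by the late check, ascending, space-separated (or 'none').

4

i=0 t=0 v=4: → [0,2); WM=-2
i=1 t=2 v=6: → [2,4),[1,3); WM=0
i=2 t=4 v=5: → [4,6),[3,5); WM=2; [0,2) fires=1
i=3 t=6 v=1: → [6,8),[5,7); WM=4; [1,3) fires=1 [2,4) fires=1
i=4 t=1 v=4: DROP (t<4-1); WM=4
i=5 t=3 v=3: → [3,5),[2,4); WM=4
i=6 t=3 v=4: → [3,5),[2,4); WM=4
i=7 t=6 v=3: → [6,8),[5,7); WM=4
i=8 t=6 v=4: → [6,8),[5,7); WM=4
i=9 t=7 v=1: → [7,9),[6,8); WM=5; [3,5) fires=3
i=10 t=7 v=8: → [7,9),[6,8); WM=5
i=11 t=8 v=8: → [8,10),[7,9); WM=6; [4,6) fires=1
i=12 t=10 v=7: → [10,12),[9,11); WM=8; [5,7) fires=3 [6,8) fires=5
i=13 t=13 v=3: → [13,15),[12,14); WM=11; [7,9) fires=3 [8,10) fires=1 [9,11) fires=1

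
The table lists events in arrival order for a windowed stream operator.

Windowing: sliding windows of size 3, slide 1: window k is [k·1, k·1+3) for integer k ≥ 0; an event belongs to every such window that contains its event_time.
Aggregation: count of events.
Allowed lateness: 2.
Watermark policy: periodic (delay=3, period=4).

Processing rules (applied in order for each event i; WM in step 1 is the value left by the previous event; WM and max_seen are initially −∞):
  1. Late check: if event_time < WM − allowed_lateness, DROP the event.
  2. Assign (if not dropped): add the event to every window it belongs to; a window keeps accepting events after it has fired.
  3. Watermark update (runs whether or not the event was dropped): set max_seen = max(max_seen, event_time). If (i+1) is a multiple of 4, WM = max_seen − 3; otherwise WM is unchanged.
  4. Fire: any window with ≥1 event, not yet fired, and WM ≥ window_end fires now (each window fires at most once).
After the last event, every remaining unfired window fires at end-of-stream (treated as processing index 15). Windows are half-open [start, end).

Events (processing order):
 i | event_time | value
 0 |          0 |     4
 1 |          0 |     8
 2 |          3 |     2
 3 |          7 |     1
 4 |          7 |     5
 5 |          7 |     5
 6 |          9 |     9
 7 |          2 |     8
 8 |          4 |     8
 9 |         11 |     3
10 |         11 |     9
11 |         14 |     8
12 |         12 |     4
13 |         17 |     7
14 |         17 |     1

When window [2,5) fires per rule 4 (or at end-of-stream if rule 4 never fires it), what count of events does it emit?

2

i=0 t=0 v=4: → [0,3); WM=−∞
i=1 t=0 v=8: → [0,3); WM=−∞
i=2 t=3 v=2: → [3,6),[2,5),[1,4); WM=−∞
i=3 t=7 v=1: → [7,10),[6,9),[5,8); WM=4; [0,3) fires=2 [1,4) fires=1
i=4 t=7 v=5: → [7,10),[6,9),[5,8); WM=4
i=5 t=7 v=5: → [7,10),[6,9),[5,8); WM=4
i=6 t=9 v=9: → [9,12),[8,11),[7,10); WM=4
i=7 t=2 v=8: → [2,5),[1,4),[0,3); WM=6; [2,5) fires=2 [3,6) fires=1
i=8 t=4 v=8: → [4,7),[3,6),[2,5); WM=6
i=9 t=11 v=3: → [11,14),[10,13),[9,12); WM=6
i=10 t=11 v=9: → [11,14),[10,13),[9,12); WM=6
i=11 t=14 v=8: → [14,17),[13,16),[12,15); WM=11; [4,7) fires=1 [5,8) fires=3 [6,9) fires=3 [7,10) fires=4 [8,11) fires=1
i=12 t=12 v=4: → [12,15),[11,14),[10,13); WM=11
i=13 t=17 v=7: → [17,20),[16,19),[15,18); WM=11
i=14 t=17 v=1: → [17,20),[16,19),[15,18); WM=11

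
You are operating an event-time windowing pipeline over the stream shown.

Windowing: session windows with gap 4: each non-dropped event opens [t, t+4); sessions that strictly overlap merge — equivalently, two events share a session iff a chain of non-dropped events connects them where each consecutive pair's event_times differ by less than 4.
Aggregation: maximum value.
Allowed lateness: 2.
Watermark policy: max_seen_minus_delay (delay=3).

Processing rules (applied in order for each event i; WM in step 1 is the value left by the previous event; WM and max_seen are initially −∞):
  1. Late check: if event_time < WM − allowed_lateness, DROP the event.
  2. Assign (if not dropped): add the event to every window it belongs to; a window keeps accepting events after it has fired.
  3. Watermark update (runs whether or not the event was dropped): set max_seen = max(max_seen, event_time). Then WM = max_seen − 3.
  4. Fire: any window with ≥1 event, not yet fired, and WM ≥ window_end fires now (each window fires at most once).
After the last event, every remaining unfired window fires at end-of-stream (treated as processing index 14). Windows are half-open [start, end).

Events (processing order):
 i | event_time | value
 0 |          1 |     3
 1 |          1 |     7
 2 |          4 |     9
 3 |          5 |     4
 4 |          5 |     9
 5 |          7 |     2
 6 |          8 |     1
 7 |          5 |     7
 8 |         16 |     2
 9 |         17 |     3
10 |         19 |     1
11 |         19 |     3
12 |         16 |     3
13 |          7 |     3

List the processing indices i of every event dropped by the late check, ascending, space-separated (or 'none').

i=0 t=1 v=3: → [1,5); WM=-2
i=1 t=1 v=7: → [1,5); WM=-2
i=2 t=4 v=9: → [1,8); WM=1
i=3 t=5 v=4: → [1,9); WM=2
i=4 t=5 v=9: → [1,9); WM=2
i=5 t=7 v=2: → [1,11); WM=4
i=6 t=8 v=1: → [1,12); WM=5
i=7 t=5 v=7: → [1,12); WM=5
i=8 t=16 v=2: → [16,20); WM=13
i=9 t=17 v=3: → [16,21); WM=14
i=10 t=19 v=1: → [16,23); WM=16
i=11 t=19 v=3: → [16,23); WM=16
i=12 t=16 v=3: → [16,23); WM=16
i=13 t=7 v=3: DROP (t<16-2); WM=16

13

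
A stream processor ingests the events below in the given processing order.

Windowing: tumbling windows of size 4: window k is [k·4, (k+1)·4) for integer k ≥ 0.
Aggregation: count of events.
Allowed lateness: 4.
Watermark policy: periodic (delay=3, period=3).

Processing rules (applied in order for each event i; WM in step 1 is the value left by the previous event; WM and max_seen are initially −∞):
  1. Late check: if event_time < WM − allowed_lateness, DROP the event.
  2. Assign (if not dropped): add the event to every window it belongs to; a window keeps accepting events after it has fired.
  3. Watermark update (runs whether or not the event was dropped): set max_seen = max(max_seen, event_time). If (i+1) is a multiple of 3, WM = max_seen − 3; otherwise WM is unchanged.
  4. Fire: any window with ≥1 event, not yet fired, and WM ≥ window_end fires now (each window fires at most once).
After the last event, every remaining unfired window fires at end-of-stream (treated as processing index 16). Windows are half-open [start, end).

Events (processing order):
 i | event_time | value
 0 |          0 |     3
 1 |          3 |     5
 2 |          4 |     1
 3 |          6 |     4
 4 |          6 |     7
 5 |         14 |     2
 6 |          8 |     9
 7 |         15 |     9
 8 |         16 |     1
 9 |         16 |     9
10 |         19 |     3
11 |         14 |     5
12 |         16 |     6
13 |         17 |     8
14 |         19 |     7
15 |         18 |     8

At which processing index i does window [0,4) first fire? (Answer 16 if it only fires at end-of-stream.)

i=0 t=0 v=3: → [0,4); WM=−∞
i=1 t=3 v=5: → [0,4); WM=−∞
i=2 t=4 v=1: → [4,8); WM=1
i=3 t=6 v=4: → [4,8); WM=1
i=4 t=6 v=7: → [4,8); WM=1
i=5 t=14 v=2: → [12,16); WM=11; [0,4) fires=2 [4,8) fires=3
i=6 t=8 v=9: → [8,12); WM=11
i=7 t=15 v=9: → [12,16); WM=11
i=8 t=16 v=1: → [16,20); WM=13; [8,12) fires=1
i=9 t=16 v=9: → [16,20); WM=13
i=10 t=19 v=3: → [16,20); WM=13
i=11 t=14 v=5: → [12,16); WM=16; [12,16) fires=3
i=12 t=16 v=6: → [16,20); WM=16
i=13 t=17 v=8: → [16,20); WM=16
i=14 t=19 v=7: → [16,20); WM=16
i=15 t=18 v=8: → [16,20); WM=16

5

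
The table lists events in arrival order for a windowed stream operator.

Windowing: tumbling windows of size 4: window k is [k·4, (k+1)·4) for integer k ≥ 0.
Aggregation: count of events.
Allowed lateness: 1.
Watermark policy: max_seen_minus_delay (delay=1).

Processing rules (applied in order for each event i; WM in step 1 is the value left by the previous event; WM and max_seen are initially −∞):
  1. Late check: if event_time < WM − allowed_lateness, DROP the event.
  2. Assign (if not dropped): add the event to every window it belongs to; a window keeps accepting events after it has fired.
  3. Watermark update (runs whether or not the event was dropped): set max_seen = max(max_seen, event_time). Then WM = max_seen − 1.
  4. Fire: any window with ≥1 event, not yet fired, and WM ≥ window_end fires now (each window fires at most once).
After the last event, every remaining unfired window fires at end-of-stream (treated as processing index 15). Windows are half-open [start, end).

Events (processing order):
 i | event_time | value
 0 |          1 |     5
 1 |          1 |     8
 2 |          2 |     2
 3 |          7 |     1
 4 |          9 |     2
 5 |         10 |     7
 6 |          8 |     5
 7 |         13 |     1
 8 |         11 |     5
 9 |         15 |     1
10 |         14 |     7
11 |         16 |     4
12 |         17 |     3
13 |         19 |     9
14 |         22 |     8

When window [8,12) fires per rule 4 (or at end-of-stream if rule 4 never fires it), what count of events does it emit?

i=0 t=1 v=5: → [0,4); WM=0
i=1 t=1 v=8: → [0,4); WM=0
i=2 t=2 v=2: → [0,4); WM=1
i=3 t=7 v=1: → [4,8); WM=6; [0,4) fires=3
i=4 t=9 v=2: → [8,12); WM=8; [4,8) fires=1
i=5 t=10 v=7: → [8,12); WM=9
i=6 t=8 v=5: → [8,12); WM=9
i=7 t=13 v=1: → [12,16); WM=12; [8,12) fires=3
i=8 t=11 v=5: → [8,12); WM=12
i=9 t=15 v=1: → [12,16); WM=14
i=10 t=14 v=7: → [12,16); WM=14
i=11 t=16 v=4: → [16,20); WM=15
i=12 t=17 v=3: → [16,20); WM=16; [12,16) fires=3
i=13 t=19 v=9: → [16,20); WM=18
i=14 t=22 v=8: → [20,24); WM=21; [16,20) fires=3

3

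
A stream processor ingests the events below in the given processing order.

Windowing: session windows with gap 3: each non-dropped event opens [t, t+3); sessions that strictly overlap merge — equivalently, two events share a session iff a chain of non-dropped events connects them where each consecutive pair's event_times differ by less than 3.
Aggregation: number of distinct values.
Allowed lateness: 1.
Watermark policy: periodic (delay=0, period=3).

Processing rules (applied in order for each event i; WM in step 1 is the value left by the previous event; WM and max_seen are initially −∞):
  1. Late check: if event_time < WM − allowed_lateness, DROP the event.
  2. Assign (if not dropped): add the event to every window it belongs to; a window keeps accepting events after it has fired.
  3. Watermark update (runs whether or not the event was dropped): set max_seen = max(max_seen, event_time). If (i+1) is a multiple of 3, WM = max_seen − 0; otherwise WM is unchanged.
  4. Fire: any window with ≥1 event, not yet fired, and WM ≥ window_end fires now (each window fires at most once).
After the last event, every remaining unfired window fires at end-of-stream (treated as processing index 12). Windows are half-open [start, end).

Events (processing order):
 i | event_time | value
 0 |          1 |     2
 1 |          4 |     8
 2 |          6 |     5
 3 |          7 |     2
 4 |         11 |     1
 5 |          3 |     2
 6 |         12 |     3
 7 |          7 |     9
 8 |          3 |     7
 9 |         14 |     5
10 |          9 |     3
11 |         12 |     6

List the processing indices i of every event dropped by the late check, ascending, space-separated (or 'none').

i=0 t=1 v=2: → [1,4); WM=−∞
i=1 t=4 v=8: → [4,7); WM=−∞
i=2 t=6 v=5: → [4,9); WM=6
i=3 t=7 v=2: → [4,10); WM=6
i=4 t=11 v=1: → [11,14); WM=6
i=5 t=3 v=2: DROP (t<6-1); WM=11
i=6 t=12 v=3: → [11,15); WM=11
i=7 t=7 v=9: DROP (t<11-1); WM=11
i=8 t=3 v=7: DROP (t<11-1); WM=12
i=9 t=14 v=5: → [11,17); WM=12
i=10 t=9 v=3: DROP (t<12-1); WM=12
i=11 t=12 v=6: → [11,17); WM=14

5 7 8 10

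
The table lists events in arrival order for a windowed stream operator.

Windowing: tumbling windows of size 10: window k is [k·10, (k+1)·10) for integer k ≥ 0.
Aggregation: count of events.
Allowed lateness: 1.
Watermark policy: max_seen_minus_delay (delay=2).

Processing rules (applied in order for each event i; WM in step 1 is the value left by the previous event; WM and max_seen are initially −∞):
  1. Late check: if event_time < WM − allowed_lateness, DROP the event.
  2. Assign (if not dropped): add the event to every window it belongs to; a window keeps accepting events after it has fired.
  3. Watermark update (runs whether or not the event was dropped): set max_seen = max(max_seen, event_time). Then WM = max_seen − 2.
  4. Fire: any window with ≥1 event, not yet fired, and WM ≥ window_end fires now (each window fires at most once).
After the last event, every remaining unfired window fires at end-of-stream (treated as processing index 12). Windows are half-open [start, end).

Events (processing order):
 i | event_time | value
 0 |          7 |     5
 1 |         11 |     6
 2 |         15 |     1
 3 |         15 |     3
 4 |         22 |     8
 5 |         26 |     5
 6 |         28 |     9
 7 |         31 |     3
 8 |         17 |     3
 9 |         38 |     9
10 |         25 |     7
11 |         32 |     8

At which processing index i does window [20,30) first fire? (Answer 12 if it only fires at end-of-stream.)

i=0 t=7 v=5: → [0,10); WM=5
i=1 t=11 v=6: → [10,20); WM=9
i=2 t=15 v=1: → [10,20); WM=13; [0,10) fires=1
i=3 t=15 v=3: → [10,20); WM=13
i=4 t=22 v=8: → [20,30); WM=20; [10,20) fires=3
i=5 t=26 v=5: → [20,30); WM=24
i=6 t=28 v=9: → [20,30); WM=26
i=7 t=31 v=3: → [30,40); WM=29
i=8 t=17 v=3: DROP (t<29-1); WM=29
i=9 t=38 v=9: → [30,40); WM=36; [20,30) fires=3
i=10 t=25 v=7: DROP (t<36-1); WM=36
i=11 t=32 v=8: DROP (t<36-1); WM=36

9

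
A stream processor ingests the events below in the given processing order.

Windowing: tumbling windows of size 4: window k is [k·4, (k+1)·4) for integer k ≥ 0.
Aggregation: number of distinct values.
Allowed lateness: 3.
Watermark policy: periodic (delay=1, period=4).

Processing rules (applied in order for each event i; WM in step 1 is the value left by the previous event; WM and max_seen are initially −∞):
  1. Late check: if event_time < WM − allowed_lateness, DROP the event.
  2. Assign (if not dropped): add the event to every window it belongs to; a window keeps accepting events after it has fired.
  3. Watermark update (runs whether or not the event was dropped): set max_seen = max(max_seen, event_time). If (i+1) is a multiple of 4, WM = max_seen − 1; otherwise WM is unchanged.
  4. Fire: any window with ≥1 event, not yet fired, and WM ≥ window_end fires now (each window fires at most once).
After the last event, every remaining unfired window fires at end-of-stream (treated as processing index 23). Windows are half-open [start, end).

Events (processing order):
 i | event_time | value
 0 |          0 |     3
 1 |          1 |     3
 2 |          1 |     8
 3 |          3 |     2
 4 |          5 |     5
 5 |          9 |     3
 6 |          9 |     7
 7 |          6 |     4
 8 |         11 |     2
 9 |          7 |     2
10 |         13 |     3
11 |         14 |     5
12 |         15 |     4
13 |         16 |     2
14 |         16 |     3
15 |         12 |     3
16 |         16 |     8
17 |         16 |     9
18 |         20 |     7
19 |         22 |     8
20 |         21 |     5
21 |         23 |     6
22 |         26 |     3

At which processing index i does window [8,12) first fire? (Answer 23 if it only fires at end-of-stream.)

11

i=0 t=0 v=3: → [0,4); WM=−∞
i=1 t=1 v=3: → [0,4); WM=−∞
i=2 t=1 v=8: → [0,4); WM=−∞
i=3 t=3 v=2: → [0,4); WM=2
i=4 t=5 v=5: → [4,8); WM=2
i=5 t=9 v=3: → [8,12); WM=2
i=6 t=9 v=7: → [8,12); WM=2
i=7 t=6 v=4: → [4,8); WM=8; [0,4) fires=3 [4,8) fires=2
i=8 t=11 v=2: → [8,12); WM=8
i=9 t=7 v=2: → [4,8); WM=8
i=10 t=13 v=3: → [12,16); WM=8
i=11 t=14 v=5: → [12,16); WM=13; [8,12) fires=3
i=12 t=15 v=4: → [12,16); WM=13
i=13 t=16 v=2: → [16,20); WM=13
i=14 t=16 v=3: → [16,20); WM=13
i=15 t=12 v=3: → [12,16); WM=15
i=16 t=16 v=8: → [16,20); WM=15
i=17 t=16 v=9: → [16,20); WM=15
i=18 t=20 v=7: → [20,24); WM=15
i=19 t=22 v=8: → [20,24); WM=21; [12,16) fires=3 [16,20) fires=4
i=20 t=21 v=5: → [20,24); WM=21
i=21 t=23 v=6: → [20,24); WM=21
i=22 t=26 v=3: → [24,28); WM=21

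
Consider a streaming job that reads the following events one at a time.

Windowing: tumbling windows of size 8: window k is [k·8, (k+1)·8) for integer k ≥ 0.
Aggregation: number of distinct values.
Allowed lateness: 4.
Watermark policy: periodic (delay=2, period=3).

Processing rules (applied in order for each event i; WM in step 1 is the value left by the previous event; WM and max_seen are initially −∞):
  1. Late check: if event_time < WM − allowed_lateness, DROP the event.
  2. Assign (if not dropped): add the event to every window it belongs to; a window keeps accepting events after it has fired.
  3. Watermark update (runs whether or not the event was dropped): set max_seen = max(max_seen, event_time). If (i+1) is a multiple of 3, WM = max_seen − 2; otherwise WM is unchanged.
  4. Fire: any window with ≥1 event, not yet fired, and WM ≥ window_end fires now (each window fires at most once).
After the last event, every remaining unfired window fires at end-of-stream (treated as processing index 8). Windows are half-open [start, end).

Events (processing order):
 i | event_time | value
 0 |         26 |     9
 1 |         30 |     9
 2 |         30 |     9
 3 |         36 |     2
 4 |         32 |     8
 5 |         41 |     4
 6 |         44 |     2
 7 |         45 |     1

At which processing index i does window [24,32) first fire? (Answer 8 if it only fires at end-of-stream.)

i=0 t=26 v=9: → [24,32); WM=−∞
i=1 t=30 v=9: → [24,32); WM=−∞
i=2 t=30 v=9: → [24,32); WM=28
i=3 t=36 v=2: → [32,40); WM=28
i=4 t=32 v=8: → [32,40); WM=28
i=5 t=41 v=4: → [40,48); WM=39; [24,32) fires=1
i=6 t=44 v=2: → [40,48); WM=39
i=7 t=45 v=1: → [40,48); WM=39

5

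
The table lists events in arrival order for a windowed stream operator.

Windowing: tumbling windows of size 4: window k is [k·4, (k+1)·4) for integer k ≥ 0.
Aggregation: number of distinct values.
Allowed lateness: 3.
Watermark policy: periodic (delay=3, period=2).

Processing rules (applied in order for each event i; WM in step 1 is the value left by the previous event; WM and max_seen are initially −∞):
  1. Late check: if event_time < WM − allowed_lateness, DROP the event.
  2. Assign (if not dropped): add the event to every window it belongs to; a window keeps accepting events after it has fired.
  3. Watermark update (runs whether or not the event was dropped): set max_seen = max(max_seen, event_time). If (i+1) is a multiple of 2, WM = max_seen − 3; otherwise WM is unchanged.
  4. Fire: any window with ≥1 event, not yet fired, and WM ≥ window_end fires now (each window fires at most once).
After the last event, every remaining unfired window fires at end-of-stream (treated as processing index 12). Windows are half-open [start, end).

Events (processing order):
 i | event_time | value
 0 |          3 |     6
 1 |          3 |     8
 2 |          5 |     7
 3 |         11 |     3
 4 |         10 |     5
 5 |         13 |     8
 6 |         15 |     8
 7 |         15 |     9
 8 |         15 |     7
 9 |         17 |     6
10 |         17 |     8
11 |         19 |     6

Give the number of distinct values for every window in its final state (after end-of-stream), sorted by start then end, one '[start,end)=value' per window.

[0,4)=2 [4,8)=1 [8,12)=2 [12,16)=3 [16,20)=2

i=0 t=3 v=6: → [0,4); WM=−∞
i=1 t=3 v=8: → [0,4); WM=0
i=2 t=5 v=7: → [4,8); WM=0
i=3 t=11 v=3: → [8,12); WM=8; [0,4) fires=2 [4,8) fires=1
i=4 t=10 v=5: → [8,12); WM=8
i=5 t=13 v=8: → [12,16); WM=10
i=6 t=15 v=8: → [12,16); WM=10
i=7 t=15 v=9: → [12,16); WM=12; [8,12) fires=2
i=8 t=15 v=7: → [12,16); WM=12
i=9 t=17 v=6: → [16,20); WM=14
i=10 t=17 v=8: → [16,20); WM=14
i=11 t=19 v=6: → [16,20); WM=16; [12,16) fires=3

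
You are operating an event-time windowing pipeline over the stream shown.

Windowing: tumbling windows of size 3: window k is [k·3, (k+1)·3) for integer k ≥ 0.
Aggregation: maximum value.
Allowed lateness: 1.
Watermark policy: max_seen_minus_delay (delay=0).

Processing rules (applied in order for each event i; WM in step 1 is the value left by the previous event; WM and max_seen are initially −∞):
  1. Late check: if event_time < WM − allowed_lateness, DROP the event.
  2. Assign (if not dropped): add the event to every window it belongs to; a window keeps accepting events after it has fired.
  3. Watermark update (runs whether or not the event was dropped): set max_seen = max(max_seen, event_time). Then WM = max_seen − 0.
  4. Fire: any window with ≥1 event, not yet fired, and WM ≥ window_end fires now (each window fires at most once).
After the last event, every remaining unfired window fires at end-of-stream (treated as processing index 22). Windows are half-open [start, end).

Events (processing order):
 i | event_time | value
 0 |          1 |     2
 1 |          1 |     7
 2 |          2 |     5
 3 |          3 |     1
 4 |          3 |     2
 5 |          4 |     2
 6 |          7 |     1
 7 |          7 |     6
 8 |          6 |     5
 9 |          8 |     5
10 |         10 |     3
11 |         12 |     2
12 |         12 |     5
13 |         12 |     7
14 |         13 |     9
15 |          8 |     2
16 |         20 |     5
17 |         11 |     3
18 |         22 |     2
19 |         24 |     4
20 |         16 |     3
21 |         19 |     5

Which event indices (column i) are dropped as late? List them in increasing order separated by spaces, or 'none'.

15 17 20 21

i=0 t=1 v=2: → [0,3); WM=1
i=1 t=1 v=7: → [0,3); WM=1
i=2 t=2 v=5: → [0,3); WM=2
i=3 t=3 v=1: → [3,6); WM=3; [0,3) fires=7
i=4 t=3 v=2: → [3,6); WM=3
i=5 t=4 v=2: → [3,6); WM=4
i=6 t=7 v=1: → [6,9); WM=7; [3,6) fires=2
i=7 t=7 v=6: → [6,9); WM=7
i=8 t=6 v=5: → [6,9); WM=7
i=9 t=8 v=5: → [6,9); WM=8
i=10 t=10 v=3: → [9,12); WM=10; [6,9) fires=6
i=11 t=12 v=2: → [12,15); WM=12; [9,12) fires=3
i=12 t=12 v=5: → [12,15); WM=12
i=13 t=12 v=7: → [12,15); WM=12
i=14 t=13 v=9: → [12,15); WM=13
i=15 t=8 v=2: DROP (t<13-1); WM=13
i=16 t=20 v=5: → [18,21); WM=20; [12,15) fires=9
i=17 t=11 v=3: DROP (t<20-1); WM=20
i=18 t=22 v=2: → [21,24); WM=22; [18,21) fires=5
i=19 t=24 v=4: → [24,27); WM=24; [21,24) fires=2
i=20 t=16 v=3: DROP (t<24-1); WM=24
i=21 t=19 v=5: DROP (t<24-1); WM=24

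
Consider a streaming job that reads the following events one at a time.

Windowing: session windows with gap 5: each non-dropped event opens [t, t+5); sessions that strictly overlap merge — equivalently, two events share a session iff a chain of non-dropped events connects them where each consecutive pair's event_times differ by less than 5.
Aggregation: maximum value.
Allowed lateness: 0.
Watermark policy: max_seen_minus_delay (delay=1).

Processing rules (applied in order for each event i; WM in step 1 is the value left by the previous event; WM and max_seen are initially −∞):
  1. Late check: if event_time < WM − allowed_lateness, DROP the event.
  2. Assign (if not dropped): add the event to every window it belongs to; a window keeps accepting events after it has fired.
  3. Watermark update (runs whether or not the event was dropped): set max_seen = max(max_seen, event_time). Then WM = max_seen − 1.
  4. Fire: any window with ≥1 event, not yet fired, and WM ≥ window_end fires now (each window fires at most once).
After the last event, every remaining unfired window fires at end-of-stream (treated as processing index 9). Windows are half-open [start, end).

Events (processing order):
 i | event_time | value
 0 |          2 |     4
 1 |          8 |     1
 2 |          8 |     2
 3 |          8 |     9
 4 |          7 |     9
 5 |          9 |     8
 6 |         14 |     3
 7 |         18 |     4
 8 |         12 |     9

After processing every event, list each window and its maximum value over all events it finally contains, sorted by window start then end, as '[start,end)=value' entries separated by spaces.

[2,7)=4 [7,14)=9 [14,23)=4

i=0 t=2 v=4: → [2,7); WM=1
i=1 t=8 v=1: → [8,13); WM=7
i=2 t=8 v=2: → [8,13); WM=7
i=3 t=8 v=9: → [8,13); WM=7
i=4 t=7 v=9: → [7,13); WM=7
i=5 t=9 v=8: → [7,14); WM=8
i=6 t=14 v=3: → [14,19); WM=13
i=7 t=18 v=4: → [14,23); WM=17
i=8 t=12 v=9: DROP (t<17-0); WM=17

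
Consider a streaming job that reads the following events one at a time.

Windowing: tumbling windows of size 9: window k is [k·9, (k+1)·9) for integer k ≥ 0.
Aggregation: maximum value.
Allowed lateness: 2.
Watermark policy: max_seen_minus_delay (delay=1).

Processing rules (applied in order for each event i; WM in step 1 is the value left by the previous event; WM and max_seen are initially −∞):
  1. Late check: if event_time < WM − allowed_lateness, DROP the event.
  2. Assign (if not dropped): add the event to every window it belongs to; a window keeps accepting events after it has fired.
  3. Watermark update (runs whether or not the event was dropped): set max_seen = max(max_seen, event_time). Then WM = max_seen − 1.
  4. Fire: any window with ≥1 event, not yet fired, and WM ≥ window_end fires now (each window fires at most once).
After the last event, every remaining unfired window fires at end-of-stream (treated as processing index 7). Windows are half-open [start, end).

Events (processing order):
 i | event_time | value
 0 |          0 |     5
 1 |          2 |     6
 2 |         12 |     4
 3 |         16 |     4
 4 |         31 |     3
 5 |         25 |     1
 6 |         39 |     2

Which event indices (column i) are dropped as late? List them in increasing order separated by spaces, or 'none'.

i=0 t=0 v=5: → [0,9); WM=-1
i=1 t=2 v=6: → [0,9); WM=1
i=2 t=12 v=4: → [9,18); WM=11; [0,9) fires=6
i=3 t=16 v=4: → [9,18); WM=15
i=4 t=31 v=3: → [27,36); WM=30; [9,18) fires=4
i=5 t=25 v=1: DROP (t<30-2); WM=30
i=6 t=39 v=2: → [36,45); WM=38; [27,36) fires=3

5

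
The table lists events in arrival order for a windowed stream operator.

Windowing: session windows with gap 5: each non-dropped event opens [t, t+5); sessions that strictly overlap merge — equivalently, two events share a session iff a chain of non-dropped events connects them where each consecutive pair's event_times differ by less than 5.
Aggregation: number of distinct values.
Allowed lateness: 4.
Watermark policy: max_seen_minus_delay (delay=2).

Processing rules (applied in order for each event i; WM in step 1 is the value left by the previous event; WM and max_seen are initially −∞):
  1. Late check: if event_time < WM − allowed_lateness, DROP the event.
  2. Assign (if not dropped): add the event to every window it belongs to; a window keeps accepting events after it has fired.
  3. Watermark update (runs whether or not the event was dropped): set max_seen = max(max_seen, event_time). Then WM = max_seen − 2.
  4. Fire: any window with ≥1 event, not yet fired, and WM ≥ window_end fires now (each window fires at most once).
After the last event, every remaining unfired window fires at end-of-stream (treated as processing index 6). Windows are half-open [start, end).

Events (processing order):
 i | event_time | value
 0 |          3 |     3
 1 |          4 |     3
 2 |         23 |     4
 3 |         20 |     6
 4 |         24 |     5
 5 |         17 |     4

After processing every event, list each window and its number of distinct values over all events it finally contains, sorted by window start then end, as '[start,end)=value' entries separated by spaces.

[3,9)=1 [20,29)=3

i=0 t=3 v=3: → [3,8); WM=1
i=1 t=4 v=3: → [3,9); WM=2
i=2 t=23 v=4: → [23,28); WM=21
i=3 t=20 v=6: → [20,28); WM=21
i=4 t=24 v=5: → [20,29); WM=22
i=5 t=17 v=4: DROP (t<22-4); WM=22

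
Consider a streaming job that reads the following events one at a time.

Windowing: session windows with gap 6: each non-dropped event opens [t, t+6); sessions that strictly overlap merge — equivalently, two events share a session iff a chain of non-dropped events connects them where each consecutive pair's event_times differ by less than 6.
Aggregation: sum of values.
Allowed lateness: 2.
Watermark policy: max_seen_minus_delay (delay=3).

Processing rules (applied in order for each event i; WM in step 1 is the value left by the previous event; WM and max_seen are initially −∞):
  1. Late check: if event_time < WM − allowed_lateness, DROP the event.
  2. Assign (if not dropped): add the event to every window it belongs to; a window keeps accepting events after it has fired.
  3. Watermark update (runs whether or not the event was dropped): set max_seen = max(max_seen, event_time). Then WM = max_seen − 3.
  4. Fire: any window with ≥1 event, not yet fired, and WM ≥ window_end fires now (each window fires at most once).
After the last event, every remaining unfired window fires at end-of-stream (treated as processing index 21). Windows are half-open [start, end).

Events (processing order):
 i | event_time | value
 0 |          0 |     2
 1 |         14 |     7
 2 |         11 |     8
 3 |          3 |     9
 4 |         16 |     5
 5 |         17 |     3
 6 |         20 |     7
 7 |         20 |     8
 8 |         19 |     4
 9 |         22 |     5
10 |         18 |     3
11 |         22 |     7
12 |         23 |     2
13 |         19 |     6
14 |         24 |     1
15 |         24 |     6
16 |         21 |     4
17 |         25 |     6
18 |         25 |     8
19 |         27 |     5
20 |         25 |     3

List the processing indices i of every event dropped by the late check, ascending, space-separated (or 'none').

i=0 t=0 v=2: → [0,6); WM=-3
i=1 t=14 v=7: → [14,20); WM=11
i=2 t=11 v=8: → [11,20); WM=11
i=3 t=3 v=9: DROP (t<11-2); WM=11
i=4 t=16 v=5: → [11,22); WM=13
i=5 t=17 v=3: → [11,23); WM=14
i=6 t=20 v=7: → [11,26); WM=17
i=7 t=20 v=8: → [11,26); WM=17
i=8 t=19 v=4: → [11,26); WM=17
i=9 t=22 v=5: → [11,28); WM=19
i=10 t=18 v=3: → [11,28); WM=19
i=11 t=22 v=7: → [11,28); WM=19
i=12 t=23 v=2: → [11,29); WM=20
i=13 t=19 v=6: → [11,29); WM=20
i=14 t=24 v=1: → [11,30); WM=21
i=15 t=24 v=6: → [11,30); WM=21
i=16 t=21 v=4: → [11,30); WM=21
i=17 t=25 v=6: → [11,31); WM=22
i=18 t=25 v=8: → [11,31); WM=22
i=19 t=27 v=5: → [11,33); WM=24
i=20 t=25 v=3: → [11,33); WM=24

3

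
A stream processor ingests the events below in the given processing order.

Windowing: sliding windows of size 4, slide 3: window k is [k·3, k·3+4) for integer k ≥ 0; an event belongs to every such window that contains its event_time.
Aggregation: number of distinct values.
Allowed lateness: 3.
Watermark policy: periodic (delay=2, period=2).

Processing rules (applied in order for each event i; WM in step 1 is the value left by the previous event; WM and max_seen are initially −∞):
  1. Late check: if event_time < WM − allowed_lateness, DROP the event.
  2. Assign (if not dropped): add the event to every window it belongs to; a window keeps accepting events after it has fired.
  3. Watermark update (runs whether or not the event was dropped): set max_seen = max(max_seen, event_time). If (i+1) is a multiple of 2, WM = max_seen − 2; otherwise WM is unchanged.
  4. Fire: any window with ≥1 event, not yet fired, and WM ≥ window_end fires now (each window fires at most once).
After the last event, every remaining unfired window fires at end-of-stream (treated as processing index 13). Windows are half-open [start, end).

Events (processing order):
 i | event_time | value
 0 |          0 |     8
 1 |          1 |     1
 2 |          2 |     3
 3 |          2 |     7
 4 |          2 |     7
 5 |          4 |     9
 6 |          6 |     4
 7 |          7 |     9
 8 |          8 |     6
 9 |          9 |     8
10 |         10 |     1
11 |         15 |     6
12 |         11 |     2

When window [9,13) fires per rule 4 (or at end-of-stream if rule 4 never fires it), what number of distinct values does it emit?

2

i=0 t=0 v=8: → [0,4); WM=−∞
i=1 t=1 v=1: → [0,4); WM=-1
i=2 t=2 v=3: → [0,4); WM=-1
i=3 t=2 v=7: → [0,4); WM=0
i=4 t=2 v=7: → [0,4); WM=0
i=5 t=4 v=9: → [3,7); WM=2
i=6 t=6 v=4: → [6,10),[3,7); WM=2
i=7 t=7 v=9: → [6,10); WM=5; [0,4) fires=4
i=8 t=8 v=6: → [6,10); WM=5
i=9 t=9 v=8: → [9,13),[6,10); WM=7; [3,7) fires=2
i=10 t=10 v=1: → [9,13); WM=7
i=11 t=15 v=6: → [15,19),[12,16); WM=13; [6,10) fires=4 [9,13) fires=2
i=12 t=11 v=2: → [9,13); WM=13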